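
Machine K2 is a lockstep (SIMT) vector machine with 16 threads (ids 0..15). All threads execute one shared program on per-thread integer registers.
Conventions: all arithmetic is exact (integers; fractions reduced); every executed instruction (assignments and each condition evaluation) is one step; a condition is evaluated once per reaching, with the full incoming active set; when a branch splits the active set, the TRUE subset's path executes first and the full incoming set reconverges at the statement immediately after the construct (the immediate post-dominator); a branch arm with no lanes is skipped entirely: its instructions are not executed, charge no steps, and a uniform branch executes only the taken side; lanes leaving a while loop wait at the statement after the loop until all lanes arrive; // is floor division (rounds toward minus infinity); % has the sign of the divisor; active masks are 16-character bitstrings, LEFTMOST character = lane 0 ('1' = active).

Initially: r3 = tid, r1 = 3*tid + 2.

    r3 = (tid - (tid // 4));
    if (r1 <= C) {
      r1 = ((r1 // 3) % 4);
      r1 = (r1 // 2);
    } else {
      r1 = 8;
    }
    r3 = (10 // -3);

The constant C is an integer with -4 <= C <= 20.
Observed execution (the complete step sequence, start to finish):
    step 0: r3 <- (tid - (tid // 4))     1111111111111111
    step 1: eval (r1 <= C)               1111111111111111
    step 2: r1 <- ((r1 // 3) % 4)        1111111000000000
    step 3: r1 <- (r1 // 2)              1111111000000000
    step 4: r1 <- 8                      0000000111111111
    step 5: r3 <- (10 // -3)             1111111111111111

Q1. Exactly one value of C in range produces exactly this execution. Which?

Answer: C = 20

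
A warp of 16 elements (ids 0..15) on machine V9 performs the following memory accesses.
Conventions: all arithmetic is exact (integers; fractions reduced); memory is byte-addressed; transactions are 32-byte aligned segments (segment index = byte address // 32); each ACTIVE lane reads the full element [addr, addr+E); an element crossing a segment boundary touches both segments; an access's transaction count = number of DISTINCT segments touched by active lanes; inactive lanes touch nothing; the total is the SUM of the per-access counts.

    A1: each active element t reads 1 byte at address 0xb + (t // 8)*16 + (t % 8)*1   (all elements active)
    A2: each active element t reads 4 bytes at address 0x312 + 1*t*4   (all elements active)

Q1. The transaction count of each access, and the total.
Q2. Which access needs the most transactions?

A1: 2 transactions
A2: 3 transactions

Answer: 2,3; total 5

Answer: A2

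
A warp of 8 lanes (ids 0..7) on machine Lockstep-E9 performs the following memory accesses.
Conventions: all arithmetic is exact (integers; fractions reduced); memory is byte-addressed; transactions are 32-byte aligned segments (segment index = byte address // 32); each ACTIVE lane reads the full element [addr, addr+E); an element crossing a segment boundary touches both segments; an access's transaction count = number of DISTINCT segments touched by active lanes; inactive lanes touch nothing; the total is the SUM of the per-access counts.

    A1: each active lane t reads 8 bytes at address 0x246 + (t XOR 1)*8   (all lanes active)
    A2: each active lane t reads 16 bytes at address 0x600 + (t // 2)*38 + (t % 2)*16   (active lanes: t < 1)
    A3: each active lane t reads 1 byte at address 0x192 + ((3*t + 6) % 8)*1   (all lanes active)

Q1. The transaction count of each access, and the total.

A1: 3 transactions
A2: 1 transaction
A3: 1 transaction

Answer: 3,1,1; total 5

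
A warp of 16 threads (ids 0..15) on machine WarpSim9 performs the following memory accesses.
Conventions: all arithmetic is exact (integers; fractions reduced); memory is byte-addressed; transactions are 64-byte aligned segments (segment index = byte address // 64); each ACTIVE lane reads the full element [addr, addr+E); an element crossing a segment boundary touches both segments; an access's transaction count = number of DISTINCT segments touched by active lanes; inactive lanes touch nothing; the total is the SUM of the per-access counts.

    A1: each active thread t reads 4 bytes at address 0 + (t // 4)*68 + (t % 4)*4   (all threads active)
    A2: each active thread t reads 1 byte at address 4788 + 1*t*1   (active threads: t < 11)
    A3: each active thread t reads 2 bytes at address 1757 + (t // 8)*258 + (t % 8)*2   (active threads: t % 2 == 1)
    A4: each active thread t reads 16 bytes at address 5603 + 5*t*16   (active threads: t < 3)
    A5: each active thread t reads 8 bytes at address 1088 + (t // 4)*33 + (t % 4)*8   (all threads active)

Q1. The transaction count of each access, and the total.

A1: 4 transactions
A2: 1 transaction
A3: 2 transactions
A4: 4 transactions
A5: 3 transactions

Answer: 4,1,2,4,3; total 14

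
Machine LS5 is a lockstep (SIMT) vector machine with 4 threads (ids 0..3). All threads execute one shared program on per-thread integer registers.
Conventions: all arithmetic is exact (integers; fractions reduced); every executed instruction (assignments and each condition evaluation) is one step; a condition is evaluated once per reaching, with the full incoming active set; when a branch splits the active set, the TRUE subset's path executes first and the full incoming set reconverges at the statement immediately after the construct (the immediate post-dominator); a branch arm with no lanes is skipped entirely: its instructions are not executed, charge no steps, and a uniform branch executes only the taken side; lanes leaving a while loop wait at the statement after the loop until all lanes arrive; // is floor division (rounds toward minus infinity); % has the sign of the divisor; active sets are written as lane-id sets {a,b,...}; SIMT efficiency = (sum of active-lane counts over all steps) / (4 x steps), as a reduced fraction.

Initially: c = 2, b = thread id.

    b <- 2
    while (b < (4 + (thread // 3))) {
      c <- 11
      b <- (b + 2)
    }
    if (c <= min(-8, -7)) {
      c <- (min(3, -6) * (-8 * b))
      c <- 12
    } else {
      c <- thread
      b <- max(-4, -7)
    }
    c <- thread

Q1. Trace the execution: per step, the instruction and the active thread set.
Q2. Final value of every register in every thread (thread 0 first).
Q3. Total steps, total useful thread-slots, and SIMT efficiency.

step 0: b <- 2                       {0,1,2,3}
step 1: eval (b < (4 + (thread // 3))) {0,1,2,3}
step 2: c <- 11                      {0,1,2,3}
step 3: b <- (b + 2)                 {0,1,2,3}
step 4: eval (b < (4 + (thread // 3))) {0,1,2,3}
step 5: c <- 11                      {3}
step 6: b <- (b + 2)                 {3}
step 7: eval (b < (4 + (thread // 3))) {3}
step 8: eval (c <= min(-8, -7))      {0,1,2,3}
step 9: c <- thread                  {0,1,2,3}
step 10: b <- max(-4, -7)             {0,1,2,3}
step 11: c <- thread                  {0,1,2,3}

Answer: 12 steps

c: 0,1,2,3
b: -4,-4,-4,-4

steps = 12; useful = 39; efficiency = 39/48 = 13/16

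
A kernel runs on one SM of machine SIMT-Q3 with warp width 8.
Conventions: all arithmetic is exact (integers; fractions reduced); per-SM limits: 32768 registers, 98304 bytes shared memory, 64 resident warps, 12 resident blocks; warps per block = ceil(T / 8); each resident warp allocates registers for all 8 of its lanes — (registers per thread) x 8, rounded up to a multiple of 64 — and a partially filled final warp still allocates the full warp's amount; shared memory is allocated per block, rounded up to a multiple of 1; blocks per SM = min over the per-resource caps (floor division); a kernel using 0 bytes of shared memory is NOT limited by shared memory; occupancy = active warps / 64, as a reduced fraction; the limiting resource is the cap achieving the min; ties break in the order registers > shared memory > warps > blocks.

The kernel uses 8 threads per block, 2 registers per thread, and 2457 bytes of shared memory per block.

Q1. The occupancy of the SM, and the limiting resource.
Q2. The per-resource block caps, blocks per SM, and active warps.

Answer: occupancy 3/16, limited by blocks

registers: 512 blocks
shared memory: 40 blocks
warps: 64 blocks
blocks: 12 blocks

Answer: 12 blocks, 12 active warps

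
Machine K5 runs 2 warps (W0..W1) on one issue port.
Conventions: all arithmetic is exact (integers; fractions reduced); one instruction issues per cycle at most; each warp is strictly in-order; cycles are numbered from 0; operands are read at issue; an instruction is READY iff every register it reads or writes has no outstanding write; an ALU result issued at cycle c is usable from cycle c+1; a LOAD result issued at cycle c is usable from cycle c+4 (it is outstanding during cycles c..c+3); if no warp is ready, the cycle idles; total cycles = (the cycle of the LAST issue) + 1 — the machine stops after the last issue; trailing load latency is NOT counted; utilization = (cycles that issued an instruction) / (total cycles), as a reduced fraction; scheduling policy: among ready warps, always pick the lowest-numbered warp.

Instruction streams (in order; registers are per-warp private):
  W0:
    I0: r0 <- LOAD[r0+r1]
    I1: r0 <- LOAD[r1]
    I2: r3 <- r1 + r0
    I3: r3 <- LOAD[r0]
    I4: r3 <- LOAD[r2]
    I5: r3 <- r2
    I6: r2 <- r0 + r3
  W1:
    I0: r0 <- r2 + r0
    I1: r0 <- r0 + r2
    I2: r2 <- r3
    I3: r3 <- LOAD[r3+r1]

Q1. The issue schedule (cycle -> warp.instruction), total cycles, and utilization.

cycle 0: W0.I0
cycle 1: W1.I0
cycle 2: W1.I1
cycle 3: W1.I2
cycle 4: W0.I1
cycle 5: W1.I3
cycle 6: idle
cycle 7: idle
cycle 8: W0.I2
cycle 9: W0.I3
cycle 10: idle
cycle 11: idle
cycle 12: idle
cycle 13: W0.I4
cycle 14: idle
cycle 15: idle
cycle 16: idle
cycle 17: W0.I5
cycle 18: W0.I6

Answer: 19 cycles, utilization 11/19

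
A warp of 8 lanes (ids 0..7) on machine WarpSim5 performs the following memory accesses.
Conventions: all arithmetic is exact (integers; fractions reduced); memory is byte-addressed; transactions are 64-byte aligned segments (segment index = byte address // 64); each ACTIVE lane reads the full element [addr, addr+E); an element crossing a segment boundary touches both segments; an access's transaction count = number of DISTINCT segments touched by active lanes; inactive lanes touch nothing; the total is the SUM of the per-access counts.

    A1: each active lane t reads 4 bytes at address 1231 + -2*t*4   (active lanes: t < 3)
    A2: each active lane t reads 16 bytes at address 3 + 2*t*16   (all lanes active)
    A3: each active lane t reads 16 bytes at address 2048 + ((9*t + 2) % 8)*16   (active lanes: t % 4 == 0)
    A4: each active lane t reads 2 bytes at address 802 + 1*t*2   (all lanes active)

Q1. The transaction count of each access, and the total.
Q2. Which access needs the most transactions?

A1: 2 transactions
A2: 4 transactions
A3: 2 transactions
A4: 1 transaction

Answer: 2,4,2,1; total 9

Answer: A2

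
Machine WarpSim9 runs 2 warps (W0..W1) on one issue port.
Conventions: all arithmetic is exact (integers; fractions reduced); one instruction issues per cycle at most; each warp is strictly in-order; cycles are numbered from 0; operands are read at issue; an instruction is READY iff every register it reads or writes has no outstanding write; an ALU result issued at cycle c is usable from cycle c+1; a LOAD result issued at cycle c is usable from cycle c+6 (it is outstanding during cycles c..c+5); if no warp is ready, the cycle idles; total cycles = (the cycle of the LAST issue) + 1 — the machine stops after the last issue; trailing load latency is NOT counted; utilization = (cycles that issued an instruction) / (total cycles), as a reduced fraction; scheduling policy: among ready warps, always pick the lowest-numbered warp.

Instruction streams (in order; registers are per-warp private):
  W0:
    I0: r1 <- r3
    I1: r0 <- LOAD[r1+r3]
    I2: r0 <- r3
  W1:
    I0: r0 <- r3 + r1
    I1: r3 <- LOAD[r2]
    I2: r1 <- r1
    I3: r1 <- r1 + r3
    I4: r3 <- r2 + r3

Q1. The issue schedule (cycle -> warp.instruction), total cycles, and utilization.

cycle 0: W0.I0
cycle 1: W0.I1
cycle 2: W1.I0
cycle 3: W1.I1
cycle 4: W1.I2
cycle 5: idle
cycle 6: idle
cycle 7: W0.I2
cycle 8: idle
cycle 9: W1.I3
cycle 10: W1.I4

Answer: 11 cycles, utilization 8/11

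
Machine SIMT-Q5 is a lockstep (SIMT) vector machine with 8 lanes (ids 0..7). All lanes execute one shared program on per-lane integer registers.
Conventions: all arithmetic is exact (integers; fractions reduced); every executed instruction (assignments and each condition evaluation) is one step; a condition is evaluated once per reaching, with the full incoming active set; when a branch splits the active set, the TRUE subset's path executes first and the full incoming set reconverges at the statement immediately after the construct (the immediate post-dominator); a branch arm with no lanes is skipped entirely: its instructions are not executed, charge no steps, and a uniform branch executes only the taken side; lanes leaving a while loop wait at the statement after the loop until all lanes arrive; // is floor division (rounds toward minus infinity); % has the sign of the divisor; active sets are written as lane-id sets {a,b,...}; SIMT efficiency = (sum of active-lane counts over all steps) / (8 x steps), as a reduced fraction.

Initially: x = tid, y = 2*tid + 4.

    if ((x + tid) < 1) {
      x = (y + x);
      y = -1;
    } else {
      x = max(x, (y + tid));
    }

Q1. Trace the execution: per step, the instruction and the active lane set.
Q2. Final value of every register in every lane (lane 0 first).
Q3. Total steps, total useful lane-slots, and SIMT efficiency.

step 0: eval ((x + tid) < 1)         {0,1,2,3,4,5,6,7}
step 1: x <- (y + x)                 {0}
step 2: y <- -1                      {0}
step 3: x <- max(x, (y + tid))       {1,2,3,4,5,6,7}

Answer: 4 steps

x: 4,7,10,13,16,19,22,25
y: -1,6,8,10,12,14,16,18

steps = 4; useful = 17; efficiency = 17/32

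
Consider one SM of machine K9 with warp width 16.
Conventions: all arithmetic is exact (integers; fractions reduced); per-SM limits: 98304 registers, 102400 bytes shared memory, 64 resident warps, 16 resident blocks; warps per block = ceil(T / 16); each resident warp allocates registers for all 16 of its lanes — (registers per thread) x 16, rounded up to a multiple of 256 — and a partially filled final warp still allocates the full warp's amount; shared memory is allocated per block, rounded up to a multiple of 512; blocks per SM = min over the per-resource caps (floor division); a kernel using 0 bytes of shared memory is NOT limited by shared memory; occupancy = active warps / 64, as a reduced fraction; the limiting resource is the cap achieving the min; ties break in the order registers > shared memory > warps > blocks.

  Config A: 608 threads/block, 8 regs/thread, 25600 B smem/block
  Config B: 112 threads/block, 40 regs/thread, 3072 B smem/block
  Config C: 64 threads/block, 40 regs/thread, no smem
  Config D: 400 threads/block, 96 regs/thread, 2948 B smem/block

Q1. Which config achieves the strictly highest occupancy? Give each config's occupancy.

occupancies: A 19/32, B 63/64, C 1, D 25/32

Answer: C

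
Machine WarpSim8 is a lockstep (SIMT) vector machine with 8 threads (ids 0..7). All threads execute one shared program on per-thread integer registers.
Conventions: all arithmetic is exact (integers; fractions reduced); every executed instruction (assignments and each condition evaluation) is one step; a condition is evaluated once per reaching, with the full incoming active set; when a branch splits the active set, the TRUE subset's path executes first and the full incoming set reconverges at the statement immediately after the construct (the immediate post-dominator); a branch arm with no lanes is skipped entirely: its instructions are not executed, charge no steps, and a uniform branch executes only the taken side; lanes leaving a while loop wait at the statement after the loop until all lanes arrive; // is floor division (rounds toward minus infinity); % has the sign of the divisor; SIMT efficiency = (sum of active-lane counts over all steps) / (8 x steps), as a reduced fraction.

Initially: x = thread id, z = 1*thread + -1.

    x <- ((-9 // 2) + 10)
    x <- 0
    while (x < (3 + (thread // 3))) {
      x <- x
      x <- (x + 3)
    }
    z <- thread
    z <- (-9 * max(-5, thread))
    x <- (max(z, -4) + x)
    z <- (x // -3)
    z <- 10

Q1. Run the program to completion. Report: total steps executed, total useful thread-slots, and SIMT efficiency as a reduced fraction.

Answer: 14 steps, 103 useful, 103/112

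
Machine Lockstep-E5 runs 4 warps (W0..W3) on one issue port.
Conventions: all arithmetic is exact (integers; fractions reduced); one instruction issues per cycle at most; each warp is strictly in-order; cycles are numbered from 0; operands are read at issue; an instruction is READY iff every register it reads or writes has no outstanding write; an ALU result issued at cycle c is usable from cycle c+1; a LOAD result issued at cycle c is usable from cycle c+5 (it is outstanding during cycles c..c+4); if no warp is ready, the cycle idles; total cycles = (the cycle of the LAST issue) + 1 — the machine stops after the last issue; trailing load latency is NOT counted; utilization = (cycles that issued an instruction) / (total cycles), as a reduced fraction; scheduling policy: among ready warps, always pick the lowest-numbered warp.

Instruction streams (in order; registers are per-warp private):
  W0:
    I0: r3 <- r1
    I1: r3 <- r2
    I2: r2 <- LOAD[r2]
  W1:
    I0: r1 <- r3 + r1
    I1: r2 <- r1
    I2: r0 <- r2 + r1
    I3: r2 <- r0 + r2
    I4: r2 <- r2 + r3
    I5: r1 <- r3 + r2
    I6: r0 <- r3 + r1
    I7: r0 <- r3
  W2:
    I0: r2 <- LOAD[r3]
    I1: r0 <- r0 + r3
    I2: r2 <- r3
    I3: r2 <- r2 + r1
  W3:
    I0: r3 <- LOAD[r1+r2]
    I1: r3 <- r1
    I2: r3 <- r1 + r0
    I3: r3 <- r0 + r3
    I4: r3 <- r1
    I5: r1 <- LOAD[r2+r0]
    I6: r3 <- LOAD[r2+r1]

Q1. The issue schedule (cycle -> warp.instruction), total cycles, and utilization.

cycle 0: W0.I0
cycle 1: W0.I1
cycle 2: W0.I2
cycle 3: W1.I0
cycle 4: W1.I1
cycle 5: W1.I2
cycle 6: W1.I3
cycle 7: W1.I4
cycle 8: W1.I5
cycle 9: W1.I6
cycle 10: W1.I7
cycle 11: W2.I0
cycle 12: W2.I1
cycle 13: W3.I0
cycle 14: idle
cycle 15: idle
cycle 16: W2.I2
cycle 17: W2.I3
cycle 18: W3.I1
cycle 19: W3.I2
cycle 20: W3.I3
cycle 21: W3.I4
cycle 22: W3.I5
cycle 23: idle
cycle 24: idle
cycle 25: idle
cycle 26: idle
cycle 27: W3.I6

Answer: 28 cycles, utilization 11/14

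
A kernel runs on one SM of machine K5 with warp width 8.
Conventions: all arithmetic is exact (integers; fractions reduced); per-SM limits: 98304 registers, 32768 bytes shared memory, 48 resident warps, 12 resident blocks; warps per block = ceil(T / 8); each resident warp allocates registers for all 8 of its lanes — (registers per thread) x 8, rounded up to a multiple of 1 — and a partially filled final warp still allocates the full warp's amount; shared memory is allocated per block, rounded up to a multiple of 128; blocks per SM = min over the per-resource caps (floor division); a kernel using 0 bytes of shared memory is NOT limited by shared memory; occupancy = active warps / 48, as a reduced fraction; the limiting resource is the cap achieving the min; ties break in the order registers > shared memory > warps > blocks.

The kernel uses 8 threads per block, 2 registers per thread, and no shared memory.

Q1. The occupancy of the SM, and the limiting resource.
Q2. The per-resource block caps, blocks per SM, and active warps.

Answer: occupancy 1/4, limited by blocks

registers: 6144 blocks
shared memory: no limit (kernel uses none)
warps: 48 blocks
blocks: 12 blocks

Answer: 12 blocks, 12 active warps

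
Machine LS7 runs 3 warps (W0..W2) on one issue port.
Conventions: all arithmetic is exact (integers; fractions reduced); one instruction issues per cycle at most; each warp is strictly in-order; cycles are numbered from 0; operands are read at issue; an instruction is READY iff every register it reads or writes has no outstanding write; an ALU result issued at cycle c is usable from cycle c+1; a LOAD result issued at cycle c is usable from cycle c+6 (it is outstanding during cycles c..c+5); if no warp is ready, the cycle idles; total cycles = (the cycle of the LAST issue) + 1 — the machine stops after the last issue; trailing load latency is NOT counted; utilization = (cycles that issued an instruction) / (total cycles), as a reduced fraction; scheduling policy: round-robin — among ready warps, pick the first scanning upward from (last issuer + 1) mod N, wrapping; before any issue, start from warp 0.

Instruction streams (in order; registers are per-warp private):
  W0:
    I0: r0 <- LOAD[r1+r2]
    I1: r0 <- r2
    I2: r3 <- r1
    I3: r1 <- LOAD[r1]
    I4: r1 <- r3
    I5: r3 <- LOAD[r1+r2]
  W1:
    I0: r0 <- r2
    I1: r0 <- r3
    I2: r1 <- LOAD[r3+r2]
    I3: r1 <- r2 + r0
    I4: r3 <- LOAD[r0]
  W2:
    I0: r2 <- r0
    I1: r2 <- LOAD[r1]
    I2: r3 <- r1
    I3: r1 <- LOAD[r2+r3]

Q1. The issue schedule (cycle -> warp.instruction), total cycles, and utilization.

cycle 0: W0.I0
cycle 1: W1.I0
cycle 2: W2.I0
cycle 3: W1.I1
cycle 4: W2.I1
cycle 5: W1.I2
cycle 6: W2.I2
cycle 7: W0.I1
cycle 8: W0.I2
cycle 9: W0.I3
cycle 10: W2.I3
cycle 11: W1.I3
cycle 12: W1.I4
cycle 13: idle
cycle 14: idle
cycle 15: W0.I4
cycle 16: W0.I5

Answer: 17 cycles, utilization 15/17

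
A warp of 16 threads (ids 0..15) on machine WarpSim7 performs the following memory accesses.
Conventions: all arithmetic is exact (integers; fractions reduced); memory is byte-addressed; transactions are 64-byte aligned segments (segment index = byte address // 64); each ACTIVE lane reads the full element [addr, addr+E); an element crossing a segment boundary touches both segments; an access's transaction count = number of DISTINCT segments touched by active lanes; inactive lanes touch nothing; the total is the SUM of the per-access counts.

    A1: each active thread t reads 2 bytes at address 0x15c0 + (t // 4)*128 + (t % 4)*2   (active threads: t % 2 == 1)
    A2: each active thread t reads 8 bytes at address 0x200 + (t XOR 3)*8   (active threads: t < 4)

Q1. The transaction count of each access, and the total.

A1: 4 transactions
A2: 1 transaction

Answer: 4,1; total 5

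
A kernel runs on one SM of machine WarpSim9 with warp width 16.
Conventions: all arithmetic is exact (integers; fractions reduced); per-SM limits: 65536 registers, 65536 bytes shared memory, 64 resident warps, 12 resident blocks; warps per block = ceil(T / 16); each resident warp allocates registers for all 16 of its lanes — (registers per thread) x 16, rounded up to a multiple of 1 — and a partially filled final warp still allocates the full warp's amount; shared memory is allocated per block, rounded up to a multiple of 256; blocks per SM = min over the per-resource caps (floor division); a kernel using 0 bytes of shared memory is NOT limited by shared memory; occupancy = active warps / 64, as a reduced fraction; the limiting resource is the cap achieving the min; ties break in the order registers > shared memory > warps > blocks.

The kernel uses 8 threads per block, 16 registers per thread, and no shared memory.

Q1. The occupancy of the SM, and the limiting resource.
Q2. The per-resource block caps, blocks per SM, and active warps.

Answer: occupancy 3/16, limited by blocks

registers: 256 blocks
shared memory: no limit (kernel uses none)
warps: 64 blocks
blocks: 12 blocks

Answer: 12 blocks, 12 active warps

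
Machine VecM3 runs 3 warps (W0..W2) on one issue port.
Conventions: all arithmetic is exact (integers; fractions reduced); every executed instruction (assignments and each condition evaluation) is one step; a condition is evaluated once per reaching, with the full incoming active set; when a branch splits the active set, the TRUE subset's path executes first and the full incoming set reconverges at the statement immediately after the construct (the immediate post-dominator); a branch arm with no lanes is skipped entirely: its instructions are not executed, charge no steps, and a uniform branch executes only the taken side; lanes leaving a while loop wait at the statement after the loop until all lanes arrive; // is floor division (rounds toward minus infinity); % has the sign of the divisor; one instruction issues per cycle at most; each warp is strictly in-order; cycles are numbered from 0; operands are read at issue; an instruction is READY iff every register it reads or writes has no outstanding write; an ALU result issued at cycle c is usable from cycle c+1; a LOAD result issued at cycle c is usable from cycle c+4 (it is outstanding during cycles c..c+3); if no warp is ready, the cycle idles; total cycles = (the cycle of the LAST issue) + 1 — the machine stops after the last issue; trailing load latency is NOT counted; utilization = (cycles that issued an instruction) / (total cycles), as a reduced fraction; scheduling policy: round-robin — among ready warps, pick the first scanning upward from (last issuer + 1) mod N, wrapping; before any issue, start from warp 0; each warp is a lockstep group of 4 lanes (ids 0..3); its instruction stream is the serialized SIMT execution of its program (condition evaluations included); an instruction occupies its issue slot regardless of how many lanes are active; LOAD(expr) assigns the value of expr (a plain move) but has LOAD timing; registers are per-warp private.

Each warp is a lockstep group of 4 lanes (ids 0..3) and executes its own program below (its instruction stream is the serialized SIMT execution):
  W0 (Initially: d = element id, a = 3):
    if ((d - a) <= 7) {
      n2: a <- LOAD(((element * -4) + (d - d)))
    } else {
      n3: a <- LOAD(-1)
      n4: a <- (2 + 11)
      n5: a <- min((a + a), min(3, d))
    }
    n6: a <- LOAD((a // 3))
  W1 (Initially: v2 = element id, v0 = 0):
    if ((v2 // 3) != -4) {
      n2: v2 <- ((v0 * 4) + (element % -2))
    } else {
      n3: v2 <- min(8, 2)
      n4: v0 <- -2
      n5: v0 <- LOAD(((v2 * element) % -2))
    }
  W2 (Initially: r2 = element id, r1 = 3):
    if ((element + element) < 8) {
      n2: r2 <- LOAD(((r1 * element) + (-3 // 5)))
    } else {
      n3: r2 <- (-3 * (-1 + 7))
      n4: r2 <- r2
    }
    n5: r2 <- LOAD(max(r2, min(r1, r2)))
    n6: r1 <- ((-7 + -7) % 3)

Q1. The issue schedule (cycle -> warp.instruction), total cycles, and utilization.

cycle 0: W0.I0
cycle 1: W1.I0
cycle 2: W2.I0
cycle 3: W0.I1
cycle 4: W1.I1
cycle 5: W2.I1
cycle 6: idle
cycle 7: W0.I2
cycle 8: idle
cycle 9: W2.I2
cycle 10: W2.I3

Answer: 11 cycles, utilization 9/11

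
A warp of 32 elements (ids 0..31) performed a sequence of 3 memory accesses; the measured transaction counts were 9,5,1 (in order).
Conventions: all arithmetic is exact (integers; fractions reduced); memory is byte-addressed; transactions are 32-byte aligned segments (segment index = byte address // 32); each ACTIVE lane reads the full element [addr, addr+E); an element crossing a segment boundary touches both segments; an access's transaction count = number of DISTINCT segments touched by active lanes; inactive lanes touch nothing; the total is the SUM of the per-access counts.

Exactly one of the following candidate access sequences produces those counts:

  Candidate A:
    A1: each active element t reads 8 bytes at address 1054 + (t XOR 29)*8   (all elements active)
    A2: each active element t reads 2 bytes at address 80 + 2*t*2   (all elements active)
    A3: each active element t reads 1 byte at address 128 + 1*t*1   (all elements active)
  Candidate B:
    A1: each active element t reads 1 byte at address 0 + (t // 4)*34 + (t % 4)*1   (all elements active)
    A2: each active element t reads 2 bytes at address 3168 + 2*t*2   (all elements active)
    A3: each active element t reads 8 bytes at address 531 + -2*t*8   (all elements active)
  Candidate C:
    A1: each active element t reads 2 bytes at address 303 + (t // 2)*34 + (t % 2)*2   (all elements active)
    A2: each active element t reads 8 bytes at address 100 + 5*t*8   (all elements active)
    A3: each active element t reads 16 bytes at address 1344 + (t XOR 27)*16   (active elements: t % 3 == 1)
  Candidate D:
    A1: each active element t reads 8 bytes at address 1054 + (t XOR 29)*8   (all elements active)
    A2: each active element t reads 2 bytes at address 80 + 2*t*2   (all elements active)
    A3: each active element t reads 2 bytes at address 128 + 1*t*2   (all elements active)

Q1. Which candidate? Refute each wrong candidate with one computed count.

B: A1 gives 8 transactions, not 9
C: A1 gives 17 transactions, not 9
D: A3 gives 2 transactions, not 1
A: all counts match (9,5,1)

Answer: A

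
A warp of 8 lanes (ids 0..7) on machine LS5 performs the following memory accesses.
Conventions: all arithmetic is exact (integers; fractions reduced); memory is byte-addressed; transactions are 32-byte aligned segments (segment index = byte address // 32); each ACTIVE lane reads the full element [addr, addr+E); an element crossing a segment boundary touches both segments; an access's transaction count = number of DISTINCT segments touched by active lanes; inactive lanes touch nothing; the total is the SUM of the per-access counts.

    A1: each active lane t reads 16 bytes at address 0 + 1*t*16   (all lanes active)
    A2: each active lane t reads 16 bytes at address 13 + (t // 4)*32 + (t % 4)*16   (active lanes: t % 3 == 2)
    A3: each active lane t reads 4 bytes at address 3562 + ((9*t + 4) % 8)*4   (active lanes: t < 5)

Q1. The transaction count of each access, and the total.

A1: 4 transactions
A2: 2 transactions
A3: 2 transactions

Answer: 4,2,2; total 8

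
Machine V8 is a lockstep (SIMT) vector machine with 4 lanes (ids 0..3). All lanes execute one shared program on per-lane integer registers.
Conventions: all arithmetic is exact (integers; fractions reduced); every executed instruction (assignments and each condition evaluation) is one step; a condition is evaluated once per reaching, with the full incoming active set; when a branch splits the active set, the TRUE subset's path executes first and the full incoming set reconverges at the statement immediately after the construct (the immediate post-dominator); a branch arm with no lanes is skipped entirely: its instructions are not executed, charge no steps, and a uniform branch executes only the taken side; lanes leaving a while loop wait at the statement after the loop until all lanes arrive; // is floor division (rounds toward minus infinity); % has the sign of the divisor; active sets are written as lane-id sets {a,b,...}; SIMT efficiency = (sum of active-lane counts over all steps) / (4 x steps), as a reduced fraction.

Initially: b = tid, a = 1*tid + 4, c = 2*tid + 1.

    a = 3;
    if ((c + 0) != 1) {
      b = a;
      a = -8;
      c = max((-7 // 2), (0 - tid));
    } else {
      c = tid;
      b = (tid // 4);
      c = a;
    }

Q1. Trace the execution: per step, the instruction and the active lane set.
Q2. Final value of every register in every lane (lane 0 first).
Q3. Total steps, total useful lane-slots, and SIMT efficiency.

step 0: a <- 3                       {0,1,2,3}
step 1: eval ((c + 0) != 1)          {0,1,2,3}
step 2: b <- a                       {1,2,3}
step 3: a <- -8                      {1,2,3}
step 4: c <- max((-7 // 2), (0 - tid)) {1,2,3}
step 5: c <- tid                     {0}
step 6: b <- (tid // 4)              {0}
step 7: c <- a                       {0}

Answer: 8 steps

b: 0,3,3,3
a: 3,-8,-8,-8
c: 3,-1,-2,-3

steps = 8; useful = 20; efficiency = 20/32 = 5/8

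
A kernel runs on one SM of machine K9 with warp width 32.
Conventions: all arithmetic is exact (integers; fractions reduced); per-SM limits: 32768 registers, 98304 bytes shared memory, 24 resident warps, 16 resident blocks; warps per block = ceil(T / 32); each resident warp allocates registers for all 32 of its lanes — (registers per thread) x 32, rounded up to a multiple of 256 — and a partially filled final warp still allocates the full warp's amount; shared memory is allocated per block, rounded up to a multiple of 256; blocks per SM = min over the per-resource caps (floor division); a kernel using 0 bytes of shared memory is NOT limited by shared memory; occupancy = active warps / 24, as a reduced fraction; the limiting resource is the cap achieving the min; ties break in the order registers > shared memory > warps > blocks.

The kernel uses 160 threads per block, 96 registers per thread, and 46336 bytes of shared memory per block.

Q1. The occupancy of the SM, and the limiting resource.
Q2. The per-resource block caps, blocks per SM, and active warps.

Answer: occupancy 5/12, limited by registers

registers: 2 blocks
shared memory: 2 blocks
warps: 4 blocks
blocks: 16 blocks

Answer: 2 blocks, 10 active warps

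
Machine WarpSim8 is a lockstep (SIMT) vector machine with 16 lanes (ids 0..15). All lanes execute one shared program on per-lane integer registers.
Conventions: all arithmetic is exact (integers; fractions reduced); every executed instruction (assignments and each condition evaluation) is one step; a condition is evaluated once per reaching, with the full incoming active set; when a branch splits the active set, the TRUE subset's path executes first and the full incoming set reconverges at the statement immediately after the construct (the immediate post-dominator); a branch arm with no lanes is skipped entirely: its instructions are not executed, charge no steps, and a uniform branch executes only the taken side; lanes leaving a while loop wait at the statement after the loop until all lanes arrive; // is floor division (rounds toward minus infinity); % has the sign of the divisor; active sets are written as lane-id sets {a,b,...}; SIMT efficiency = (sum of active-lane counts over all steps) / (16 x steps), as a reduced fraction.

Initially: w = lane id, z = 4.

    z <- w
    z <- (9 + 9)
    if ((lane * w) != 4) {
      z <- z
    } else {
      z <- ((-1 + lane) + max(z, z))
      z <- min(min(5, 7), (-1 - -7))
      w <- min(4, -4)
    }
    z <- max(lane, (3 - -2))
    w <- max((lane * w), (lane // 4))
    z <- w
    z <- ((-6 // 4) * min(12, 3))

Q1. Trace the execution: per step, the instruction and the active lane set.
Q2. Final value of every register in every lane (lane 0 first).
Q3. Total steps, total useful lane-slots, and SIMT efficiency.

step 0: z <- w                       {0,1,2,3,4,5,6,7,8,9,10,11,12,13,14,15}
step 1: z <- (9 + 9)                 {0,1,2,3,4,5,6,7,8,9,10,11,12,13,14,15}
step 2: eval ((lane * w) != 4)       {0,1,2,3,4,5,6,7,8,9,10,11,12,13,14,15}
step 3: z <- z                       {0,1,3,4,5,6,7,8,9,10,11,12,13,14,15}
step 4: z <- ((-1 + lane) + max(z, z)) {2}
step 5: z <- min(min(5, 7), (-1 - -7)) {2}
step 6: w <- min(4, -4)              {2}
step 7: z <- max(lane, (3 - -2))     {0,1,2,3,4,5,6,7,8,9,10,11,12,13,14,15}
step 8: w <- max((lane * w), (lane // 4)) {0,1,2,3,4,5,6,7,8,9,10,11,12,13,14,15}
step 9: z <- w                       {0,1,2,3,4,5,6,7,8,9,10,11,12,13,14,15}
step 10: z <- ((-6 // 4) * min(12, 3)) {0,1,2,3,4,5,6,7,8,9,10,11,12,13,14,15}

Answer: 11 steps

w: 0,1,0,9,16,25,36,49,64,81,100,121,144,169,196,225
z: -6,-6,-6,-6,-6,-6,-6,-6,-6,-6,-6,-6,-6,-6,-6,-6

steps = 11; useful = 130; efficiency = 130/176 = 65/88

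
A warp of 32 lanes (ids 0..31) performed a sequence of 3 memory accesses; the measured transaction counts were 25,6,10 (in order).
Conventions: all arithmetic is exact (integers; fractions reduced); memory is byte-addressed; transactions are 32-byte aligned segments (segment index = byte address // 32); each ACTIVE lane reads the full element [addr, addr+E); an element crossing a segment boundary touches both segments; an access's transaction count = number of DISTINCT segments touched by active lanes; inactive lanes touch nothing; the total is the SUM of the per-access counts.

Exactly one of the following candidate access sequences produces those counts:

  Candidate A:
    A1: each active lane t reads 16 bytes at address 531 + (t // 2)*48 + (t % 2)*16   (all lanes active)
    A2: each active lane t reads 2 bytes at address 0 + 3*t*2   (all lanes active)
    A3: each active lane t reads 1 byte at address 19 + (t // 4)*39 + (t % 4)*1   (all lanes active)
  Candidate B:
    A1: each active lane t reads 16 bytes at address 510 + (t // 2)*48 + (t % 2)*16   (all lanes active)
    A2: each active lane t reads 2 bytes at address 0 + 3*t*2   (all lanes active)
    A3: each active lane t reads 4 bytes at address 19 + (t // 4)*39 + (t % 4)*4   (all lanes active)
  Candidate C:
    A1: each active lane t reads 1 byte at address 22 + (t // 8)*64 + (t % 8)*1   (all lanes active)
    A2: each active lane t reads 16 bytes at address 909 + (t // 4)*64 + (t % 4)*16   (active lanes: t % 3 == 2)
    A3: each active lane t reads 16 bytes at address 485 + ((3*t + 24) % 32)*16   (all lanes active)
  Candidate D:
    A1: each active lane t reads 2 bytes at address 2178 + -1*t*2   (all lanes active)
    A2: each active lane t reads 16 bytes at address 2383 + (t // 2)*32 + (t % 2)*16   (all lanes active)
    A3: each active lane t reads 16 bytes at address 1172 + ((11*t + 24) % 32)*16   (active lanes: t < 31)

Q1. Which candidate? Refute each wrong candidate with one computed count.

A: A3 gives 9 transactions, not 10
C: A1 gives 4 transactions, not 25
D: A1 gives 3 transactions, not 25
B: all counts match (25,6,10)

Answer: B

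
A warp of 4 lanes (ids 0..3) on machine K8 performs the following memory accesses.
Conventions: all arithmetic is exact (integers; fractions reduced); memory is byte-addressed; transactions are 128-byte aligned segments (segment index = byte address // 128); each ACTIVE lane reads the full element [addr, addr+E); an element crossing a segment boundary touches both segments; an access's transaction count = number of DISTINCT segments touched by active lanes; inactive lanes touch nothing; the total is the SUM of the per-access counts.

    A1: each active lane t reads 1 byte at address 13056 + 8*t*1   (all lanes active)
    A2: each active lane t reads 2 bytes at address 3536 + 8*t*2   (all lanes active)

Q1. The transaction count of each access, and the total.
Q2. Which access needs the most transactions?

A1: 1 transaction
A2: 2 transactions

Answer: 1,2; total 3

Answer: A2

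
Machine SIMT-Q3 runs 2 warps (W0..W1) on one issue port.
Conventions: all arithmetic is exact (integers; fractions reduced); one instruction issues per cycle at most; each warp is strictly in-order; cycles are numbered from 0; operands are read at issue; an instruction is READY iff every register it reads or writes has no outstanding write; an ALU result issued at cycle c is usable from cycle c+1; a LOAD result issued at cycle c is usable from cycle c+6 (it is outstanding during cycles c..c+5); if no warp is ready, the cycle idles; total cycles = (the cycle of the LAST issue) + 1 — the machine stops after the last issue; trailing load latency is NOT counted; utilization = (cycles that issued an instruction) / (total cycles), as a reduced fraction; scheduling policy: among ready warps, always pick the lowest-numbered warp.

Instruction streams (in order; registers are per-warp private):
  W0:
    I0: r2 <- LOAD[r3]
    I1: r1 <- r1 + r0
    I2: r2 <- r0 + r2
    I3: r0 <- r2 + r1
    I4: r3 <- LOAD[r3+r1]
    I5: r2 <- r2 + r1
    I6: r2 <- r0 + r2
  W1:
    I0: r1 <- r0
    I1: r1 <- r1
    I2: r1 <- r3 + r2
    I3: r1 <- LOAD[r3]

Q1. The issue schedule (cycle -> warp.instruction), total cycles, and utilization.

cycle 0: W0.I0
cycle 1: W0.I1
cycle 2: W1.I0
cycle 3: W1.I1
cycle 4: W1.I2
cycle 5: W1.I3
cycle 6: W0.I2
cycle 7: W0.I3
cycle 8: W0.I4
cycle 9: W0.I5
cycle 10: W0.I6

Answer: 11 cycles, utilization 1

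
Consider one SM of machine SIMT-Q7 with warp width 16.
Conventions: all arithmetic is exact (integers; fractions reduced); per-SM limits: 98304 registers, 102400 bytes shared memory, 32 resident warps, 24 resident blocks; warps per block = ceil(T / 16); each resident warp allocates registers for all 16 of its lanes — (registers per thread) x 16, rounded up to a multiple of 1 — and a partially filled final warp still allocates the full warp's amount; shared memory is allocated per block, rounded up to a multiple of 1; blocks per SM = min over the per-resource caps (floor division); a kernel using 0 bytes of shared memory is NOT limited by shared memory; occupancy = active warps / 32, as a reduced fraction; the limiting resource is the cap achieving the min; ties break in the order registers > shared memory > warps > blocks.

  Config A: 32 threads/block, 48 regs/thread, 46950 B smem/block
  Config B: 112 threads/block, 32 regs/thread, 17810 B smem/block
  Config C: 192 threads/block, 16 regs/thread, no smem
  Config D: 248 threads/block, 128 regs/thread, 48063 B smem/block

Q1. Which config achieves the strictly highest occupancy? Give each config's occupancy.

occupancies: A 1/8, B 7/8, C 3/4, D 1

Answer: D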